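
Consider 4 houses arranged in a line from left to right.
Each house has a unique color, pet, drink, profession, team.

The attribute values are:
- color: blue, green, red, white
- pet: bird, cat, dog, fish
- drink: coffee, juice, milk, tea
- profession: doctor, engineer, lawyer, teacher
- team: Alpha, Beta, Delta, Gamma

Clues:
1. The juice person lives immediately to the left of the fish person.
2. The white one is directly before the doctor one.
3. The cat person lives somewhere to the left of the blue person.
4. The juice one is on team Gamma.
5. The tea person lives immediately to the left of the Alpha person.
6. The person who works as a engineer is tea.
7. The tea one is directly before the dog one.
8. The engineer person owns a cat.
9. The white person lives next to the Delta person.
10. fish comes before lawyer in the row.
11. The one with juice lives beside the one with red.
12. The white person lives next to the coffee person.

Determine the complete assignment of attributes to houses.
Solution:

House | Color | Pet | Drink | Profession | Team
-----------------------------------------------
  1   | white | bird | juice | teacher | Gamma
  2   | red | fish | coffee | doctor | Delta
  3   | green | cat | tea | engineer | Beta
  4   | blue | dog | milk | lawyer | Alpha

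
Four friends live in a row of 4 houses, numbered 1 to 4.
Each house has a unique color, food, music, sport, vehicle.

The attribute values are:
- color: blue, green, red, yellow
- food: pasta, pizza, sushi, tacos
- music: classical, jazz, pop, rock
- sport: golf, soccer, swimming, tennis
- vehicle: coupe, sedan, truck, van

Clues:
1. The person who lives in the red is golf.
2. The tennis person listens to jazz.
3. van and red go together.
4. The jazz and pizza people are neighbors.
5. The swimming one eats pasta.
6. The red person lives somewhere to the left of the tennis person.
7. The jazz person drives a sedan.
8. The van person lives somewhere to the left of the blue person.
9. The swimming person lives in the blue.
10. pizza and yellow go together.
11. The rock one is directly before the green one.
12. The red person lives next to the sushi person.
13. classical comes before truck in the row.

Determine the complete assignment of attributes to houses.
Solution:

House | Color | Food | Music | Sport | Vehicle
----------------------------------------------
  1   | red | tacos | rock | golf | van
  2   | green | sushi | jazz | tennis | sedan
  3   | yellow | pizza | classical | soccer | coupe
  4   | blue | pasta | pop | swimming | truck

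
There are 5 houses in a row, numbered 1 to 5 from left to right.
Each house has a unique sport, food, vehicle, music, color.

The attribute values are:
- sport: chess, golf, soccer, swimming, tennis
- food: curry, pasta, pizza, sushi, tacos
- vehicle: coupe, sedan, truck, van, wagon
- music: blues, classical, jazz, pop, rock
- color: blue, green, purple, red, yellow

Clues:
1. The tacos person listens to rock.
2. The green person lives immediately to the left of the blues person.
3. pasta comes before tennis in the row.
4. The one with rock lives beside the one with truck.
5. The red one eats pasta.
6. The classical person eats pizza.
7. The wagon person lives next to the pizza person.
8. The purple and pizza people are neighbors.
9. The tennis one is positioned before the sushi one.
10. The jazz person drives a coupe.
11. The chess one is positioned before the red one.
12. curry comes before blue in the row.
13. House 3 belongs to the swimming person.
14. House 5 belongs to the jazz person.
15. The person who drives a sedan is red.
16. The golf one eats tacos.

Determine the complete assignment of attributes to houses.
Solution:

House | Sport | Food | Vehicle | Music | Color
----------------------------------------------
  1   | golf | tacos | wagon | rock | purple
  2   | chess | pizza | truck | classical | green
  3   | swimming | pasta | sedan | blues | red
  4   | tennis | curry | van | pop | yellow
  5   | soccer | sushi | coupe | jazz | blue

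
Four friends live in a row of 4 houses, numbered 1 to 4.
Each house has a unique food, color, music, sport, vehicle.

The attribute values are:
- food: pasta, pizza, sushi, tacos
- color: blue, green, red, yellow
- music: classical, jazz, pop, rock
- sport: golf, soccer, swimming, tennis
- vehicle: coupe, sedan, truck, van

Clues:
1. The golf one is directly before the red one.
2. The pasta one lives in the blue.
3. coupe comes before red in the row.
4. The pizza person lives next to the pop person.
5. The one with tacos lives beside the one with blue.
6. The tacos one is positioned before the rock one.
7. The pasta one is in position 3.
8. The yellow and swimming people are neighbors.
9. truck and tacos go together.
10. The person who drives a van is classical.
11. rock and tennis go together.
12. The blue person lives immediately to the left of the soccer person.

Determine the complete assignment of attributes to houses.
Solution:

House | Food | Color | Music | Sport | Vehicle
----------------------------------------------
  1   | pizza | yellow | jazz | golf | coupe
  2   | tacos | red | pop | swimming | truck
  3   | pasta | blue | rock | tennis | sedan
  4   | sushi | green | classical | soccer | van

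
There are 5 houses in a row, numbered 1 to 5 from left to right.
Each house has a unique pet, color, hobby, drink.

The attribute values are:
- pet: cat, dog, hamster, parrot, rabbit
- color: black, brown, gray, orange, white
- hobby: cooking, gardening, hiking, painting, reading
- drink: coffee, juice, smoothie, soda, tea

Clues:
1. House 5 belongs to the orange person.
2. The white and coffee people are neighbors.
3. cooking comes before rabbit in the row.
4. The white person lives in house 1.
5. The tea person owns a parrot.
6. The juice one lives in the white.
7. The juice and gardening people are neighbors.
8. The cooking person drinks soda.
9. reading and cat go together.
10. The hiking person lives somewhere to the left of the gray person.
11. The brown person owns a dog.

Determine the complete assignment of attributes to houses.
Solution:

House | Pet | Color | Hobby | Drink
-----------------------------------
  1   | cat | white | reading | juice
  2   | dog | brown | gardening | coffee
  3   | parrot | black | hiking | tea
  4   | hamster | gray | cooking | soda
  5   | rabbit | orange | painting | smoothie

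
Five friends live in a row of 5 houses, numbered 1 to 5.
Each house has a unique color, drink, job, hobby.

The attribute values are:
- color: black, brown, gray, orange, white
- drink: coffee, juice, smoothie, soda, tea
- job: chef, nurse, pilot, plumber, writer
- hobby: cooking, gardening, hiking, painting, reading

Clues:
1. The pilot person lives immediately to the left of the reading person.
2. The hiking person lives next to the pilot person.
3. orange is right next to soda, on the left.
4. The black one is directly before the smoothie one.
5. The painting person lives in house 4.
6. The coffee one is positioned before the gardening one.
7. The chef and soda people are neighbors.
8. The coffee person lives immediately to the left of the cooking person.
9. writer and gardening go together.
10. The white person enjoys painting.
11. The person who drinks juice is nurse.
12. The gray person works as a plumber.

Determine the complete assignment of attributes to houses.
Solution:

House | Color | Drink | Job | Hobby
-----------------------------------
  1   | orange | coffee | chef | hiking
  2   | black | soda | pilot | cooking
  3   | gray | smoothie | plumber | reading
  4   | white | juice | nurse | painting
  5   | brown | tea | writer | gardening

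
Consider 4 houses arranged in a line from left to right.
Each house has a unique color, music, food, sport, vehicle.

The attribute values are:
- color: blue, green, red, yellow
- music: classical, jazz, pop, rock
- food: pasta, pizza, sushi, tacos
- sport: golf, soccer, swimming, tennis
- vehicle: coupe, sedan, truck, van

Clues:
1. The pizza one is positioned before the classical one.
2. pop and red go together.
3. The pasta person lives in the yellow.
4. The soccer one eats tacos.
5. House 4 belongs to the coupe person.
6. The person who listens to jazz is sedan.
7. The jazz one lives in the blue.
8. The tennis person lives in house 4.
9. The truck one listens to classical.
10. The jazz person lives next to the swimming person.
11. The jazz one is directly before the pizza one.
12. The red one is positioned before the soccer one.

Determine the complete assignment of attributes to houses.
Solution:

House | Color | Music | Food | Sport | Vehicle
----------------------------------------------
  1   | blue | jazz | sushi | golf | sedan
  2   | red | pop | pizza | swimming | van
  3   | green | classical | tacos | soccer | truck
  4   | yellow | rock | pasta | tennis | coupe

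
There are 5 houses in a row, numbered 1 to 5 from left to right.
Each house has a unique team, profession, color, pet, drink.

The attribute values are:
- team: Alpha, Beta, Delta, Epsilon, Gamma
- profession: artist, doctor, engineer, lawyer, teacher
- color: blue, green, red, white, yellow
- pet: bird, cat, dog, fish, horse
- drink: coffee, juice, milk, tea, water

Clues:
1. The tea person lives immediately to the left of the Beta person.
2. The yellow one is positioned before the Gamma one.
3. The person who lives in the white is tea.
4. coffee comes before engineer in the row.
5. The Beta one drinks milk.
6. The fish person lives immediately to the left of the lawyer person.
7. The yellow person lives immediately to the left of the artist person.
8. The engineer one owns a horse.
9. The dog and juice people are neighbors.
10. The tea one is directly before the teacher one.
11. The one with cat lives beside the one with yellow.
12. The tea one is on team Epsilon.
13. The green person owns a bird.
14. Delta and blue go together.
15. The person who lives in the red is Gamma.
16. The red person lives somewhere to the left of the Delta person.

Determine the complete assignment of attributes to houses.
Solution:

House | Team | Profession | Color | Pet | Drink
-----------------------------------------------
  1   | Epsilon | doctor | white | cat | tea
  2   | Beta | teacher | yellow | dog | milk
  3   | Gamma | artist | red | fish | juice
  4   | Alpha | lawyer | green | bird | coffee
  5   | Delta | engineer | blue | horse | water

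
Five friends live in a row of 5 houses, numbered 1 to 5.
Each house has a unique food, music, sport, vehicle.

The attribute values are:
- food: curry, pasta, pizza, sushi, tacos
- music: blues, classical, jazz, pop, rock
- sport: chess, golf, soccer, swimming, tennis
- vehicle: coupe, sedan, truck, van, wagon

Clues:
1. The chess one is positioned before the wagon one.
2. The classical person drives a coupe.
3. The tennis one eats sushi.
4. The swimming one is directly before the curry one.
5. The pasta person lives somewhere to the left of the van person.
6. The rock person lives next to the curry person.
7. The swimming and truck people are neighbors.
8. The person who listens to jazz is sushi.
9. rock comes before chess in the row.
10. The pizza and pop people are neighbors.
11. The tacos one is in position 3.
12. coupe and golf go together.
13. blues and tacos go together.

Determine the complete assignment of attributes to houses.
Solution:

House | Food | Music | Sport | Vehicle
--------------------------------------
  1   | pizza | rock | swimming | sedan
  2   | curry | pop | chess | truck
  3   | tacos | blues | soccer | wagon
  4   | pasta | classical | golf | coupe
  5   | sushi | jazz | tennis | van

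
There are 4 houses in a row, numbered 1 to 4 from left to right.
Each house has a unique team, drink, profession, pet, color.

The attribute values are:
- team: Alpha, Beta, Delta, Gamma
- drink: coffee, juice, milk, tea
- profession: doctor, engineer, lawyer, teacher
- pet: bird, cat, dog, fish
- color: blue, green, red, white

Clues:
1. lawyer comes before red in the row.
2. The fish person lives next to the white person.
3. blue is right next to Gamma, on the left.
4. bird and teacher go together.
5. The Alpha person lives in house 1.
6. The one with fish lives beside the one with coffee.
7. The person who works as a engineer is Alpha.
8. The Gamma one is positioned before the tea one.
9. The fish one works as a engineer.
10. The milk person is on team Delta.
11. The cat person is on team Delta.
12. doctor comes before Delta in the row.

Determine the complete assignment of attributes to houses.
Solution:

House | Team | Drink | Profession | Pet | Color
-----------------------------------------------
  1   | Alpha | juice | engineer | fish | blue
  2   | Gamma | coffee | doctor | dog | white
  3   | Delta | milk | lawyer | cat | green
  4   | Beta | tea | teacher | bird | red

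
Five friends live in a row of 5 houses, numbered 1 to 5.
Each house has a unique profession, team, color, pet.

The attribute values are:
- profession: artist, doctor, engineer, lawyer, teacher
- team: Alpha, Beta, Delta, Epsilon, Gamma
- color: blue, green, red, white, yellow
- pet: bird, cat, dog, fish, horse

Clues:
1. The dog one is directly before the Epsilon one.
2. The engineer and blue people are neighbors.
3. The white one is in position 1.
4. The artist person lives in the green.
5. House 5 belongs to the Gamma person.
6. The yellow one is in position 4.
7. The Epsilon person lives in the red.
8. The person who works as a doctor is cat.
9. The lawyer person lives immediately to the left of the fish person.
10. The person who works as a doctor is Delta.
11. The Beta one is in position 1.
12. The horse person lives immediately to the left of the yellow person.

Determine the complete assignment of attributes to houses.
Solution:

House | Profession | Team | Color | Pet
---------------------------------------
  1   | lawyer | Beta | white | dog
  2   | engineer | Epsilon | red | fish
  3   | teacher | Alpha | blue | horse
  4   | doctor | Delta | yellow | cat
  5   | artist | Gamma | green | bird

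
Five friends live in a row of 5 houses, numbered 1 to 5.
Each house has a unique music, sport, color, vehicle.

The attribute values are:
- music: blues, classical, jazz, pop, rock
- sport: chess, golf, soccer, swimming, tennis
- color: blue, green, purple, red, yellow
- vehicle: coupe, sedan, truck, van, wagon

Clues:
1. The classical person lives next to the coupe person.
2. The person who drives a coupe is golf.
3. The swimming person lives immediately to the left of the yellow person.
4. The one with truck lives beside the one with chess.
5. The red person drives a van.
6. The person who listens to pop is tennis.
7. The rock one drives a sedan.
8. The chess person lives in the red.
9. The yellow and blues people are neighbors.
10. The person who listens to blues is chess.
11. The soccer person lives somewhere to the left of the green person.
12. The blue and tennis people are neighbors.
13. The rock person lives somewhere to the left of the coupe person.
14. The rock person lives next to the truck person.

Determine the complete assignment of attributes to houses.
Solution:

House | Music | Sport | Color | Vehicle
---------------------------------------
  1   | rock | swimming | blue | sedan
  2   | pop | tennis | yellow | truck
  3   | blues | chess | red | van
  4   | classical | soccer | purple | wagon
  5   | jazz | golf | green | coupe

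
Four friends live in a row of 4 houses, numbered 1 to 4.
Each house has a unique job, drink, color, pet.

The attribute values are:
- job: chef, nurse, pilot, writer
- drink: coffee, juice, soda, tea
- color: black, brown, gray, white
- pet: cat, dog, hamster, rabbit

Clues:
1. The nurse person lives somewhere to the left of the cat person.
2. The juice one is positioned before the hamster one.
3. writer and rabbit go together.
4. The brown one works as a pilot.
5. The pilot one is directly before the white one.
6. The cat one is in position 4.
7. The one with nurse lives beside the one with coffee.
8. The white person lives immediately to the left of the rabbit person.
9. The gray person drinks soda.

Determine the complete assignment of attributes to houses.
Solution:

House | Job | Drink | Color | Pet
---------------------------------
  1   | pilot | juice | brown | dog
  2   | nurse | tea | white | hamster
  3   | writer | coffee | black | rabbit
  4   | chef | soda | gray | cat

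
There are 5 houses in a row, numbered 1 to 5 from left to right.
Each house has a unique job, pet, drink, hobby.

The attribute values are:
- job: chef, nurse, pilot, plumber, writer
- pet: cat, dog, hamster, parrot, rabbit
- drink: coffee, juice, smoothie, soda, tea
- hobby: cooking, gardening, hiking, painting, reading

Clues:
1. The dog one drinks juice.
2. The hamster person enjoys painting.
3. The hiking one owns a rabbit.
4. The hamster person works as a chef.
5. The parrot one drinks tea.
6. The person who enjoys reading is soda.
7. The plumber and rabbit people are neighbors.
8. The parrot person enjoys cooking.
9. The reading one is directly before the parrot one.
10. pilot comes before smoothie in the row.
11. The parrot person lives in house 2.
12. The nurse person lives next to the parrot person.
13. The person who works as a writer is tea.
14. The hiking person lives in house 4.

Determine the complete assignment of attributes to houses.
Solution:

House | Job | Pet | Drink | Hobby
---------------------------------
  1   | nurse | cat | soda | reading
  2   | writer | parrot | tea | cooking
  3   | plumber | dog | juice | gardening
  4   | pilot | rabbit | coffee | hiking
  5   | chef | hamster | smoothie | painting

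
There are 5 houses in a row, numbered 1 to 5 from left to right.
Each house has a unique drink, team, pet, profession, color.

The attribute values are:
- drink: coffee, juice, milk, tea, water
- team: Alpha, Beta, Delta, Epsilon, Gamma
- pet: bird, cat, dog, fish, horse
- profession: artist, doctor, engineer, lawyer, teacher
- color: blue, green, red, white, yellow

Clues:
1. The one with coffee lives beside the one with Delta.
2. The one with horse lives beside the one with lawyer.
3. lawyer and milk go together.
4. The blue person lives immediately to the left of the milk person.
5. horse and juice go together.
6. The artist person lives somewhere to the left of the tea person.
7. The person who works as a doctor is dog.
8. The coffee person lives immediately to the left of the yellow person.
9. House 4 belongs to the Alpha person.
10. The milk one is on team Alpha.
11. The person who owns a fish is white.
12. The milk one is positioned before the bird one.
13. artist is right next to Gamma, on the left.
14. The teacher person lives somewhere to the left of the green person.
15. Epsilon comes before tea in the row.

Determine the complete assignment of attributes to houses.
Solution:

House | Drink | Team | Pet | Profession | Color
-----------------------------------------------
  1   | coffee | Epsilon | dog | doctor | red
  2   | water | Delta | cat | artist | yellow
  3   | juice | Gamma | horse | teacher | blue
  4   | milk | Alpha | fish | lawyer | white
  5   | tea | Beta | bird | engineer | green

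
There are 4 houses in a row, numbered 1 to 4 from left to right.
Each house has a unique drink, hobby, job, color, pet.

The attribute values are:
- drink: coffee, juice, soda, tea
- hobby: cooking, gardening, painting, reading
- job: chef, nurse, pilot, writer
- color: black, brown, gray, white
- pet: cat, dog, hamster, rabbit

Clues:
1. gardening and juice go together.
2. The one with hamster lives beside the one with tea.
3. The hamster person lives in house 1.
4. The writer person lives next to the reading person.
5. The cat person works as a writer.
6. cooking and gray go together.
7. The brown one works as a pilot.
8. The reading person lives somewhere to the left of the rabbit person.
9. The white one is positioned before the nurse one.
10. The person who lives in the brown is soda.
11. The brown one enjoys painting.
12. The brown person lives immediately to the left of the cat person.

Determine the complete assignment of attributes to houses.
Solution:

House | Drink | Hobby | Job | Color | Pet
-----------------------------------------
  1   | soda | painting | pilot | brown | hamster
  2   | tea | cooking | writer | gray | cat
  3   | coffee | reading | chef | white | dog
  4   | juice | gardening | nurse | black | rabbit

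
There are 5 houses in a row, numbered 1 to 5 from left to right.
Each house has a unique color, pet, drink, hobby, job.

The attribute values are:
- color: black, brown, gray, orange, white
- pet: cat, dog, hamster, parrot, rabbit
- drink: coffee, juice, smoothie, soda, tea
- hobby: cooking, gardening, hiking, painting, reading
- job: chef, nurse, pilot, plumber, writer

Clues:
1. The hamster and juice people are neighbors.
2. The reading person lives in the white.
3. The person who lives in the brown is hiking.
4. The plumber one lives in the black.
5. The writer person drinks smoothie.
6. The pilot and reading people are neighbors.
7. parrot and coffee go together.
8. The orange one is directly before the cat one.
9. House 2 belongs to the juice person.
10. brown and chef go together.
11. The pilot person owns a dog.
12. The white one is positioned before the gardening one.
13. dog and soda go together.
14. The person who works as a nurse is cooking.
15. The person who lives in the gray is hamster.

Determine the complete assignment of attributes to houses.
Solution:

House | Color | Pet | Drink | Hobby | Job
-----------------------------------------
  1   | gray | hamster | tea | cooking | nurse
  2   | brown | rabbit | juice | hiking | chef
  3   | orange | dog | soda | painting | pilot
  4   | white | cat | smoothie | reading | writer
  5   | black | parrot | coffee | gardening | plumber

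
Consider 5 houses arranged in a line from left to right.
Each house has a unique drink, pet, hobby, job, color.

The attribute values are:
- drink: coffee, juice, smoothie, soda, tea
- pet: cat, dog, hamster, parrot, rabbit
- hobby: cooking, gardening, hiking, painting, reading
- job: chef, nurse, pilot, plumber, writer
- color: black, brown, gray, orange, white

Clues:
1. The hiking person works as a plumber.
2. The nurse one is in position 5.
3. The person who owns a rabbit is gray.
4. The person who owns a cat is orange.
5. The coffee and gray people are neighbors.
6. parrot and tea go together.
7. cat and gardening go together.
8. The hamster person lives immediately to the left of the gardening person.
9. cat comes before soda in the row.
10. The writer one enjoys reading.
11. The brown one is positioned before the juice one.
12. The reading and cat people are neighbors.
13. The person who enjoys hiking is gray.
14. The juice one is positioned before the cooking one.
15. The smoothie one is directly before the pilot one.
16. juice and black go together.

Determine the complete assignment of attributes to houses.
Solution:

House | Drink | Pet | Hobby | Job | Color
-----------------------------------------
  1   | smoothie | hamster | reading | writer | brown
  2   | coffee | cat | gardening | pilot | orange
  3   | soda | rabbit | hiking | plumber | gray
  4   | juice | dog | painting | chef | black
  5   | tea | parrot | cooking | nurse | white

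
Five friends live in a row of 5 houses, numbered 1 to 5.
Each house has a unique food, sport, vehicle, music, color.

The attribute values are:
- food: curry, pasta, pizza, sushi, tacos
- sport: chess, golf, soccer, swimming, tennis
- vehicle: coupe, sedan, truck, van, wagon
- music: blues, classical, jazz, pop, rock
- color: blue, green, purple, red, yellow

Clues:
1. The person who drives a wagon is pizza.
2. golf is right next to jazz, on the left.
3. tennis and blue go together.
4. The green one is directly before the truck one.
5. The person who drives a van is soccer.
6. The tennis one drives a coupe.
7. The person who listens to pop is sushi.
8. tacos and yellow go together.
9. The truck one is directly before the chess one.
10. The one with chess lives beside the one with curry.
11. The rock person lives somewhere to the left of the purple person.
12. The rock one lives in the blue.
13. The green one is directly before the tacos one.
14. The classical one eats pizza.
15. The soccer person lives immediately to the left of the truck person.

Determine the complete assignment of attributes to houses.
Solution:

House | Food | Sport | Vehicle | Music | Color
----------------------------------------------
  1   | sushi | soccer | van | pop | green
  2   | tacos | golf | truck | blues | yellow
  3   | pasta | chess | sedan | jazz | red
  4   | curry | tennis | coupe | rock | blue
  5   | pizza | swimming | wagon | classical | purple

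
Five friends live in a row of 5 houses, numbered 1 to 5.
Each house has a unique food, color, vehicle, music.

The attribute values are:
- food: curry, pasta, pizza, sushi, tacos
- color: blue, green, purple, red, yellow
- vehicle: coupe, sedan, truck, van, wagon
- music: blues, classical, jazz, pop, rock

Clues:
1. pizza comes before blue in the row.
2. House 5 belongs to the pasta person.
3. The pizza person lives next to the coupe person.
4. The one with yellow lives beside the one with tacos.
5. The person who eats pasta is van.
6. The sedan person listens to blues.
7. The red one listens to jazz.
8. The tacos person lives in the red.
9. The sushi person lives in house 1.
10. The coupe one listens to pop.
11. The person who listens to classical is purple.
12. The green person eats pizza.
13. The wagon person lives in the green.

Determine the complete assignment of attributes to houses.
Solution:

House | Food | Color | Vehicle | Music
--------------------------------------
  1   | sushi | yellow | sedan | blues
  2   | tacos | red | truck | jazz
  3   | pizza | green | wagon | rock
  4   | curry | blue | coupe | pop
  5   | pasta | purple | van | classical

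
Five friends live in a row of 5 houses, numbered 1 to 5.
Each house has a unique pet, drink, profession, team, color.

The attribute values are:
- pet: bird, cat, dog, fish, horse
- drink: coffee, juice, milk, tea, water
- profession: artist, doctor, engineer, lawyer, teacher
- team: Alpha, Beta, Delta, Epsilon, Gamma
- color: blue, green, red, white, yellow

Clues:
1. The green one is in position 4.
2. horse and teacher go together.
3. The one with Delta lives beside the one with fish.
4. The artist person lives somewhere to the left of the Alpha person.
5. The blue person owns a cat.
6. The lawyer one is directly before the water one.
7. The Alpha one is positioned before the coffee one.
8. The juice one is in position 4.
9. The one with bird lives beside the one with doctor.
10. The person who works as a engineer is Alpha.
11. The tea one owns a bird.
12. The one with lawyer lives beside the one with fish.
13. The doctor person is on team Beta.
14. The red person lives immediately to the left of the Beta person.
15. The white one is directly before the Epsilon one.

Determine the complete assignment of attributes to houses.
Solution:

House | Pet | Drink | Profession | Team | Color
-----------------------------------------------
  1   | bird | tea | lawyer | Delta | red
  2   | fish | water | doctor | Beta | white
  3   | cat | milk | artist | Epsilon | blue
  4   | dog | juice | engineer | Alpha | green
  5   | horse | coffee | teacher | Gamma | yellow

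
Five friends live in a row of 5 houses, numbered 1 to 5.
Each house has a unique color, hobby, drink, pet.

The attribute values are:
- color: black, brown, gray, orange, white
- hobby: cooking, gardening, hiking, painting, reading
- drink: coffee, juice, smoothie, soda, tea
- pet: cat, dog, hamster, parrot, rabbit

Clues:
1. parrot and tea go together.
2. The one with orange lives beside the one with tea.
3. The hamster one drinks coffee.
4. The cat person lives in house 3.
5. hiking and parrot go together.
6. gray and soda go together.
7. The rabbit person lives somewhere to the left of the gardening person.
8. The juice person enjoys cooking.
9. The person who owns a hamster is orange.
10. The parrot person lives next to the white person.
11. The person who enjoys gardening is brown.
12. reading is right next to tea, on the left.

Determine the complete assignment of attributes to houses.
Solution:

House | Color | Hobby | Drink | Pet
-----------------------------------
  1   | orange | reading | coffee | hamster
  2   | black | hiking | tea | parrot
  3   | white | cooking | juice | cat
  4   | gray | painting | soda | rabbit
  5   | brown | gardening | smoothie | dog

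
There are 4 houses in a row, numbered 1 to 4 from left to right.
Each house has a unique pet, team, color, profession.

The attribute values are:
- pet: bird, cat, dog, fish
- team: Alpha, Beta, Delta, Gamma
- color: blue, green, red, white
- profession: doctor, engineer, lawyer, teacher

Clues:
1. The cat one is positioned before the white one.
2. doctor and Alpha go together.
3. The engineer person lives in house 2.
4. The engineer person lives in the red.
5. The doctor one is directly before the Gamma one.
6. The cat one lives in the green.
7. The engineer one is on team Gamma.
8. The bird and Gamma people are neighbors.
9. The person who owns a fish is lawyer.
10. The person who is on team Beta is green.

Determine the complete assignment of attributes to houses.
Solution:

House | Pet | Team | Color | Profession
---------------------------------------
  1   | bird | Alpha | blue | doctor
  2   | dog | Gamma | red | engineer
  3   | cat | Beta | green | teacher
  4   | fish | Delta | white | lawyer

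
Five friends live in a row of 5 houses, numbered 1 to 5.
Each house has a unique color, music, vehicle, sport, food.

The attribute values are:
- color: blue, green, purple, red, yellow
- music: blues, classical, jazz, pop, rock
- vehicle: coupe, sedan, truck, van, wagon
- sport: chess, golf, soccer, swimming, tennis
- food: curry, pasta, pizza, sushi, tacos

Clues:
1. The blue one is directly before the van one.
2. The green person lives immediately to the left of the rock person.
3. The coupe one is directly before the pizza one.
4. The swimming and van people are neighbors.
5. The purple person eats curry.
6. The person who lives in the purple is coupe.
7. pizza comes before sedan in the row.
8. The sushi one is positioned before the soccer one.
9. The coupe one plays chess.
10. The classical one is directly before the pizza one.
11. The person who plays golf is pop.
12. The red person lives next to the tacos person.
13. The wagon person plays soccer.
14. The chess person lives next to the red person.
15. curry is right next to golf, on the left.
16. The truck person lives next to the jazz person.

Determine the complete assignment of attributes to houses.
Solution:

House | Color | Music | Vehicle | Sport | Food
----------------------------------------------
  1   | purple | classical | coupe | chess | curry
  2   | red | pop | truck | golf | pizza
  3   | blue | jazz | sedan | swimming | tacos
  4   | green | blues | van | tennis | sushi
  5   | yellow | rock | wagon | soccer | pasta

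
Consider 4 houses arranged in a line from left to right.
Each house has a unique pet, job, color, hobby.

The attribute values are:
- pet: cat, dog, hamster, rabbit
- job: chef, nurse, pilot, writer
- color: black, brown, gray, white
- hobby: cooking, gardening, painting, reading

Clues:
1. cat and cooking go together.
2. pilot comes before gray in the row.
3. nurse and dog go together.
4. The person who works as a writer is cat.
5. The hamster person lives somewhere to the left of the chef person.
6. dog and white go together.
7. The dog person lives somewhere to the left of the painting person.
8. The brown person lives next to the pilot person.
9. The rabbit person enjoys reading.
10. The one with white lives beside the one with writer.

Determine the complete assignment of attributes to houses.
Solution:

House | Pet | Job | Color | Hobby
---------------------------------
  1   | dog | nurse | white | gardening
  2   | cat | writer | brown | cooking
  3   | hamster | pilot | black | painting
  4   | rabbit | chef | gray | reading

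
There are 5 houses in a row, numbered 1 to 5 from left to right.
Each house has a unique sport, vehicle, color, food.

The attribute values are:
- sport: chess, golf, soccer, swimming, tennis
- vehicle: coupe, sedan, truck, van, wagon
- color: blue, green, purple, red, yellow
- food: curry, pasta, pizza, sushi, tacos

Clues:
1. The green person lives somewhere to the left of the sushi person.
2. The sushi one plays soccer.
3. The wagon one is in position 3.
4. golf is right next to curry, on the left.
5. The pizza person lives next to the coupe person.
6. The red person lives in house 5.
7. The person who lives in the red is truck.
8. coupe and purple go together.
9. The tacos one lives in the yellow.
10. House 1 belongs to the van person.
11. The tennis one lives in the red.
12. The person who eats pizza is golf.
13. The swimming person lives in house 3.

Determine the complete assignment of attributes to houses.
Solution:

House | Sport | Vehicle | Color | Food
--------------------------------------
  1   | golf | van | green | pizza
  2   | chess | coupe | purple | curry
  3   | swimming | wagon | yellow | tacos
  4   | soccer | sedan | blue | sushi
  5   | tennis | truck | red | pasta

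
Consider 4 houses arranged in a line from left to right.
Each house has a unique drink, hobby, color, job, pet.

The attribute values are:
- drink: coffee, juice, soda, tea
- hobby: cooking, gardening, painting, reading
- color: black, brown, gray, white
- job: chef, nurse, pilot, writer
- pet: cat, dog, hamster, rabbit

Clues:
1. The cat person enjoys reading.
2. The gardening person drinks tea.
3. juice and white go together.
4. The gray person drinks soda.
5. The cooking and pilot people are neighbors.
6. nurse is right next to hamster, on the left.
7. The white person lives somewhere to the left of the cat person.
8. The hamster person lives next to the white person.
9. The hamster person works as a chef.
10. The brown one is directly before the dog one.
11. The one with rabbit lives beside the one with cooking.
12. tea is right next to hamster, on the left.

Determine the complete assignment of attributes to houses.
Solution:

House | Drink | Hobby | Color | Job | Pet
-----------------------------------------
  1   | tea | gardening | black | nurse | rabbit
  2   | coffee | cooking | brown | chef | hamster
  3   | juice | painting | white | pilot | dog
  4   | soda | reading | gray | writer | cat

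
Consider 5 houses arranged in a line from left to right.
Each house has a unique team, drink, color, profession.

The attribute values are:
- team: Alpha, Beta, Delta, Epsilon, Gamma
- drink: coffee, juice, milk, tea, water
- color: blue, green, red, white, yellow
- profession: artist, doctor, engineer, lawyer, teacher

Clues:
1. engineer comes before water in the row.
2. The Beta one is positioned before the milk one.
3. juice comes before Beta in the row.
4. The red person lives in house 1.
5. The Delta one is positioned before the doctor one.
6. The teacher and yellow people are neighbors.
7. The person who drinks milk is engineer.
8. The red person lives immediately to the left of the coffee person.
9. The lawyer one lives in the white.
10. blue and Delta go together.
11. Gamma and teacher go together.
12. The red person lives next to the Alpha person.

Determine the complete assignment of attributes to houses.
Solution:

House | Team | Drink | Color | Profession
-----------------------------------------
  1   | Gamma | juice | red | teacher
  2   | Alpha | coffee | yellow | artist
  3   | Beta | tea | white | lawyer
  4   | Delta | milk | blue | engineer
  5   | Epsilon | water | green | doctor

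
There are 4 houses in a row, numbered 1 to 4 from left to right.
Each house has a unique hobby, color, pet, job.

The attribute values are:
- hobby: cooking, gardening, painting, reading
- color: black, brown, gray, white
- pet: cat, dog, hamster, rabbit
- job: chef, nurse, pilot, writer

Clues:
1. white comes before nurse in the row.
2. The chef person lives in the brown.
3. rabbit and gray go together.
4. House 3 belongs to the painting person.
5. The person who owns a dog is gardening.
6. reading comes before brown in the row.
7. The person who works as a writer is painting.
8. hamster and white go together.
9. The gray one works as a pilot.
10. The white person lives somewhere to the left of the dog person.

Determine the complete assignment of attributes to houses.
Solution:

House | Hobby | Color | Pet | Job
---------------------------------
  1   | reading | gray | rabbit | pilot
  2   | cooking | brown | cat | chef
  3   | painting | white | hamster | writer
  4   | gardening | black | dog | nurse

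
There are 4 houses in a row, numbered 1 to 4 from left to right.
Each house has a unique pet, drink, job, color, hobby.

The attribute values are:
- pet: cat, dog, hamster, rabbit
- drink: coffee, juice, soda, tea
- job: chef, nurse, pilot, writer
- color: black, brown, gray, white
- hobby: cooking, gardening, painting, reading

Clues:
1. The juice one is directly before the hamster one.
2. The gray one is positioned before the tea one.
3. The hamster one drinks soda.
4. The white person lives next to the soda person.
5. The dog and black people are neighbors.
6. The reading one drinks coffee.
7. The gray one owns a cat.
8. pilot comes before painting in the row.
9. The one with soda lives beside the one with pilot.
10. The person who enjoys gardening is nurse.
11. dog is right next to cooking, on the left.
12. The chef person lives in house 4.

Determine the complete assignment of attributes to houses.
Solution:

House | Pet | Drink | Job | Color | Hobby
-----------------------------------------
  1   | dog | juice | nurse | white | gardening
  2   | hamster | soda | writer | black | cooking
  3   | cat | coffee | pilot | gray | reading
  4   | rabbit | tea | chef | brown | painting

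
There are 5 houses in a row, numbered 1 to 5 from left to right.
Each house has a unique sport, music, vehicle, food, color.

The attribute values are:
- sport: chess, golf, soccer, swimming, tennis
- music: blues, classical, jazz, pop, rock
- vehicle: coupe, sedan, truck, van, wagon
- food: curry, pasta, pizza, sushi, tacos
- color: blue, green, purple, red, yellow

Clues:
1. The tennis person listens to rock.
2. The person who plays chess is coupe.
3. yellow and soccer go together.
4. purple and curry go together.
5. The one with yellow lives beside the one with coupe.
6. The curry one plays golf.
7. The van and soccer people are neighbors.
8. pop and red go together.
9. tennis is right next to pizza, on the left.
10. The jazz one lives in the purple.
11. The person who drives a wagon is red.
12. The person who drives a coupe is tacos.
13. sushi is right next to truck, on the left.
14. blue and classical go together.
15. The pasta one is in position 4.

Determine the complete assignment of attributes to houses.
Solution:

House | Sport | Music | Vehicle | Food | Color
----------------------------------------------
  1   | tennis | rock | van | sushi | green
  2   | soccer | blues | truck | pizza | yellow
  3   | chess | classical | coupe | tacos | blue
  4   | swimming | pop | wagon | pasta | red
  5   | golf | jazz | sedan | curry | purple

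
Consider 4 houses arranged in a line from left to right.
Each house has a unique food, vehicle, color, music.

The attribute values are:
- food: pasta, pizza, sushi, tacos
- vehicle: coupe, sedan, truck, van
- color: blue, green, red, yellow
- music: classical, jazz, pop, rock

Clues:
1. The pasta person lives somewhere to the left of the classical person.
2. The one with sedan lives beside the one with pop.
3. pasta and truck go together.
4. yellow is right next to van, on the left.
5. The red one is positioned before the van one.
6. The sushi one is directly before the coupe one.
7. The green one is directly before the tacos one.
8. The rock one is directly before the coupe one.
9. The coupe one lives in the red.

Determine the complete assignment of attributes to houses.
Solution:

House | Food | Vehicle | Color | Music
--------------------------------------
  1   | sushi | sedan | green | rock
  2   | tacos | coupe | red | pop
  3   | pasta | truck | yellow | jazz
  4   | pizza | van | blue | classical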